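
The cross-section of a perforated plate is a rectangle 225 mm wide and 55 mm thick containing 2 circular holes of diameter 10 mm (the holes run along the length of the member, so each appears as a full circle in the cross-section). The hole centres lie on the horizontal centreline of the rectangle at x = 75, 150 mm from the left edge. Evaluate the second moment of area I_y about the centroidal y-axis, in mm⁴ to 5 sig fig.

Decompose the section into non-overlapping parts with the origin at the bottom-left of its bounding rectangle.
Plate: 225 × 55, A = 12 375 mm², x = 112.5 mm, Ī = 52 207 031 mm⁴.
Hole 1 (subtracted): ⌀10, A = 78.53982 mm², x = 75 mm, Ī = 490.8739 mm⁴.
Hole 2 (subtracted): ⌀10, A = 78.53982 mm², x = 150 mm, Ī = 490.8739 mm⁴.
By symmetry the centroid is at mid-width, x̄ = 112.5 mm.
Transfer each piece to the centroidal y-axis using Ī + A·d² with d = x − 112.5:
  plate: d = 0 mm → contributes +52 207 031 mm⁴
  hole 1: d = -37.5 mm → contributes −110937.5 mm⁴
  hole 2: d = 37.5 mm → contributes −110937.5 mm⁴
Total I = 51 985 156 mm⁴.

I_y ≈ 5.1985 × 10⁷ mm⁴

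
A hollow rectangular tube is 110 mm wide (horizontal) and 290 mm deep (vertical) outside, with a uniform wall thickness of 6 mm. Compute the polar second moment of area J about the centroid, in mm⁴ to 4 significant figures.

J ≈ 5.847 × 10⁷ mm⁴

Decompose the section into non-overlapping parts with the origin at the bottom-left of its bounding rectangle.
Outer rectangle: 110 × 290, A = 31 900 mm², y = 145 mm, Ī = 223 565 833 mm⁴.
Inner void (subtracted): 98 × 278, A = 27 244 mm², y = 145 mm, Ī = 175 460 441 mm⁴.
By symmetry the centroid is at mid-height, ȳ = 145 mm.
All pieces are centred on the centroidal x-axis, so I = ΣĪ (holes subtracted) = 48 105 392 mm⁴.
Repeating about the centroidal y-axis gives I_y = 10 361 552 mm⁴.
Polar second moment: J = I_x + I_y = 58 466 944 mm⁴.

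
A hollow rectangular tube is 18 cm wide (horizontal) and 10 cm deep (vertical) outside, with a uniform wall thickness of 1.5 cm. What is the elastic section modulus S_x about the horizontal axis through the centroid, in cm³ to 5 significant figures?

Treat the section as a set of non-overlapping primitives; coordinates are from the bounding-box lower-left.
Outer rectangle: 18 × 10, A = 180 cm², y = 5 cm, Ī = 1 500 cm⁴.
Inner void (subtracted): 15 × 7, A = 105 cm², y = 5 cm, Ī = 428.75 cm⁴.
By symmetry the centroid is at mid-height, ȳ = 5 cm.
All pieces are centred on the horizontal axis through the centroid, so I = ΣĪ (holes subtracted) = 1071.25 cm⁴.
Extreme fibre distance c = 5 cm; S = I/c = 214.25 cm³.

S_x ≈ 214.25 cm³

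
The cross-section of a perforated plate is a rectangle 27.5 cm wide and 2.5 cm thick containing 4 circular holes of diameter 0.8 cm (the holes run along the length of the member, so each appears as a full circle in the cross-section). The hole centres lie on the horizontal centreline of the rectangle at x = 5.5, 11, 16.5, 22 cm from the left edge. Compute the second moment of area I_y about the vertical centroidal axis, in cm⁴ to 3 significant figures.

I_y ≈ 4260 cm⁴

Break the section into simple shapes (no overlaps), measuring from the bottom-left corner of the bounding box.
Plate: 27.5 × 2.5, A = 68.75 cm², x = 13.75 cm, Ī = 4332.7 cm⁴.
Hole 1 (subtracted): ⌀0.8, A = 0.50265 cm², x = 5.5 cm, Ī = 0.020106 cm⁴.
Hole 2 (subtracted): ⌀0.8, A = 0.50265 cm², x = 11 cm, Ī = 0.020106 cm⁴.
Hole 3 (subtracted): ⌀0.8, A = 0.50265 cm², x = 16.5 cm, Ī = 0.020106 cm⁴.
Hole 4 (subtracted): ⌀0.8, A = 0.50265 cm², x = 22 cm, Ī = 0.020106 cm⁴.
By symmetry the centroid is at mid-width, x̄ = 13.75 cm.
Transfer each piece to the vertical centroidal axis using Ī + A·d² with d = x − 13.75:
  plate: d = 0 cm → contributes +4332.7 cm⁴
  hole 1: d = -8.25 cm → contributes −34.232 cm⁴
  hole 2: d = -2.75 cm → contributes −3.8214 cm⁴
  hole 3: d = 2.75 cm → contributes −3.8214 cm⁴
  hole 4: d = 8.25 cm → contributes −34.232 cm⁴
Total I = 4256.6 cm⁴.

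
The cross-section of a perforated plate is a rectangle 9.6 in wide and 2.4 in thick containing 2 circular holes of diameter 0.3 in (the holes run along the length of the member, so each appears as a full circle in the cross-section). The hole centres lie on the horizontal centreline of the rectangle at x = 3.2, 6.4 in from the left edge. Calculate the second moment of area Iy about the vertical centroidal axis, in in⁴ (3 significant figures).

Break the section into simple shapes (no overlaps), measuring from the bottom-left corner of the bounding box.
Plate: 9.6 × 2.4, A = 23.04 in², x = 4.8 in, Ī = 176.95 in⁴.
Hole 1 (subtracted): ⌀0.3, A = 0.070686 in², x = 3.2 in, Ī = 0.00039761 in⁴.
Hole 2 (subtracted): ⌀0.3, A = 0.070686 in², x = 6.4 in, Ī = 0.00039761 in⁴.
By symmetry the centroid is at mid-width, x̄ = 4.8 in.
Transfer each piece to the vertical centroidal axis using Ī + A·d² with d = x − 4.8:
  plate: d = 0 in → contributes +176.95 in⁴
  hole 1: d = -1.6 in → contributes −0.18135 in⁴
  hole 2: d = 1.6 in → contributes −0.18135 in⁴
Total I = 176.58 in⁴.

Iy ≈ 177 in⁴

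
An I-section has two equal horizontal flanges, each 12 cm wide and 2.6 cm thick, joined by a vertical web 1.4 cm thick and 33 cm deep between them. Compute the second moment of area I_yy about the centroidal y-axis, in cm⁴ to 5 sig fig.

I_yy ≈ 756.35 cm⁴

Split into non-overlapping primitives; take the origin at the lower-left of the bounding box.
Bottom flange: 12 × 2.6, A = 31.2 cm², x = 6 cm, Ī = 374.4 cm⁴.
Web: 1.4 × 33, A = 46.2 cm², x = 6 cm, Ī = 7.546 cm⁴.
Top flange: 12 × 2.6, A = 31.2 cm², x = 6 cm, Ī = 374.4 cm⁴.
By symmetry the centroid is at mid-width, x̄ = 6 cm.
All pieces are centred on the centroidal y-axis, so I = ΣĪ = 756.346 cm⁴.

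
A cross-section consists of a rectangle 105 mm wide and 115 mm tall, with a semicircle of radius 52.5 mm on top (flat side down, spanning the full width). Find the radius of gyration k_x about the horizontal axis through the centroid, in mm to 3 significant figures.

Treat the section as a set of non-overlapping primitives; coordinates are from the bounding-box lower-left.
Rectangular body: 105 × 115, A = 12 075 mm², y = 57.5 mm, Ī = 13 307 656 mm⁴.
Semicircular cap: semicircle r = 52.5, A = 4329.5 mm², y = 137.28 mm, Ī = 833 814 mm⁴.
Centroid: ȳ = ΣA·y / ΣA = 78.556 mm.
Transfer each piece to the horizontal axis through the centroid using Ī + A·d² with d = y − 78.556:
  rectangular body: d = -21.056 mm → contributes +18 661 235 mm⁴
  semicircular cap: d = 58.726 mm → contributes +15 764 951 mm⁴
Total I = 34 426 186 mm⁴.
Radius of gyration: k = √(I/A) = √(34 426 186 / 16 405) = 45.81 mm.

k_x ≈ 45.8 mm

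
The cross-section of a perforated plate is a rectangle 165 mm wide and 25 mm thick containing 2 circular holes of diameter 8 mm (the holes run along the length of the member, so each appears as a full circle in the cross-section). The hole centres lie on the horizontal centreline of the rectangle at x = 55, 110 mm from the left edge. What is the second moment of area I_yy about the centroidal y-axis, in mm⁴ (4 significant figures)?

I_yy ≈ 9.282 × 10⁶ mm⁴

Break the section into simple shapes (no overlaps), measuring from the bottom-left corner of the bounding box.
Plate: 165 × 25, A = 4 125 mm², x = 82.5 mm, Ī = 9 358 594 mm⁴.
Hole 1 (subtracted): ⌀8, A = 50.2655 mm², x = 55 mm, Ī = 201.062 mm⁴.
Hole 2 (subtracted): ⌀8, A = 50.2655 mm², x = 110 mm, Ī = 201.062 mm⁴.
By symmetry the centroid is at mid-width, x̄ = 82.5 mm.
Transfer each piece to the centroidal y-axis using Ī + A·d² with d = x − 82.5:
  plate: d = 0 mm → contributes +9 358 594 mm⁴
  hole 1: d = -27.5 mm → contributes −38214.3 mm⁴
  hole 2: d = 27.5 mm → contributes −38214.3 mm⁴
Total I = 9 282 165 mm⁴.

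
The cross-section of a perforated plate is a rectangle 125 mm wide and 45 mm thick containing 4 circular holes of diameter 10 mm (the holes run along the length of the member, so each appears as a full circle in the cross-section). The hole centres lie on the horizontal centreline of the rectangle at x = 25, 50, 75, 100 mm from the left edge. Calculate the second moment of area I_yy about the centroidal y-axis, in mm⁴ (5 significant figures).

Treat the section as a set of non-overlapping primitives; coordinates are from the bounding-box lower-left.
Plate: 125 × 45, A = 5 625 mm², x = 62.5 mm, Ī = 7 324 219 mm⁴.
Hole 1 (subtracted): ⌀10, A = 78.53982 mm², x = 25 mm, Ī = 490.8739 mm⁴.
Hole 2 (subtracted): ⌀10, A = 78.53982 mm², x = 50 mm, Ī = 490.8739 mm⁴.
Hole 3 (subtracted): ⌀10, A = 78.53982 mm², x = 75 mm, Ī = 490.8739 mm⁴.
Hole 4 (subtracted): ⌀10, A = 78.53982 mm², x = 100 mm, Ī = 490.8739 mm⁴.
By symmetry the centroid is at mid-width, x̄ = 62.5 mm.
Transfer each piece to the centroidal y-axis using Ī + A·d² with d = x − 62.5:
  plate: d = 0 mm → contributes +7 324 219 mm⁴
  hole 1: d = -37.5 mm → contributes −110937.5 mm⁴
  hole 2: d = -12.5 mm → contributes −12762.72 mm⁴
  hole 3: d = 12.5 mm → contributes −12762.72 mm⁴
  hole 4: d = 37.5 mm → contributes −110937.5 mm⁴
Total I = 7 076 818 mm⁴.

I_yy ≈ 7.0768 × 10⁶ mm⁴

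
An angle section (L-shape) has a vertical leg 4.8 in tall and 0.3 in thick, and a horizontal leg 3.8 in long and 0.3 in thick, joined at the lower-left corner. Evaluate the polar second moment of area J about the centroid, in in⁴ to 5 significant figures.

J ≈ 9.1215 in⁴

Split into non-overlapping primitives; take the origin at the lower-left of the bounding box.
Vertical leg: 0.3 × 4.8, A = 1.44 in², y = 2.4 in, Ī = 2.7648 in⁴.
Horizontal leg (remainder): 3.5 × 0.3, A = 1.05 in², y = 0.15 in, Ī = 0.007875 in⁴.
Centroid: ȳ = ΣA·y / ΣA = 1.451205 in.
Transfer each piece to the centroidal x-axis using Ī + A·d² with d = y − 1.451205:
  vertical leg: d = 0.9487952 in → contributes +4.061106 in⁴
  horizontal leg (remainder): d = -1.301205 in → contributes +1.785666 in⁴
Total I = 5.846771 in⁴.
For the y-axis: x̄ = 0.9512048 in.
Repeating about the centroidal y-axis gives I_y = 3.274771 in⁴.
Polar second moment: J = I_x + I_y = 9.121543 in⁴.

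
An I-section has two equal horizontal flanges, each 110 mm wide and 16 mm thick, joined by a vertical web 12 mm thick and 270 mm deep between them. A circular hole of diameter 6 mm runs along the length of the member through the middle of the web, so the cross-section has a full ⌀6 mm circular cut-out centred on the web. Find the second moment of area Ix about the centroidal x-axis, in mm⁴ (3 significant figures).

Ix ≈ 9.17 × 10⁷ mm⁴

Decompose the section into non-overlapping parts with the origin at the bottom-left of its bounding rectangle.
Bottom flange: 110 × 16, A = 1 760 mm², y = 8 mm, Ī = 37 547 mm⁴.
Web: 12 × 270, A = 3 240 mm², y = 151 mm, Ī = 19 683 000 mm⁴.
Top flange: 110 × 16, A = 1 760 mm², y = 294 mm, Ī = 37 547 mm⁴.
Hole (subtracted): ⌀6, A = 28.274 mm², y = 151 mm, Ī = 63.617 mm⁴.
By symmetry the centroid is at mid-height, ȳ = 151 mm.
Transfer each piece to the centroidal x-axis using Ī + A·d² with d = y − 151:
  bottom flange: d = -143 mm → contributes +36 027 787 mm⁴
  web: d = 0 mm → contributes +19 683 000 mm⁴
  top flange: d = 143 mm → contributes +36 027 787 mm⁴
  hole: d = 0 mm → contributes −63.617 mm⁴
Total I = 91 738 510 mm⁴.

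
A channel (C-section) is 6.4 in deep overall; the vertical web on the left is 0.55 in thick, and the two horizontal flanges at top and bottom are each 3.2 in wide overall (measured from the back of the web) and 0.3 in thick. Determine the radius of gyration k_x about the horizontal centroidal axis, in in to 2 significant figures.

Treat the section as a set of non-overlapping primitives; coordinates are from the bounding-box lower-left.
Web: 0.55 × 6.4, A = 3.52 in², y = 3.2 in, Ī = 12.01 in⁴.
Top flange (beyond web): 2.65 × 0.3, A = 0.795 in², y = 6.25 in, Ī = 0.005963 in⁴.
Bottom flange (beyond web): 2.65 × 0.3, A = 0.795 in², y = 0.15 in, Ī = 0.005963 in⁴.
By symmetry the centroid is at mid-height, ȳ = 3.2 in.
Transfer each piece to the horizontal centroidal axis using Ī + A·d² with d = y − 3.2:
  web: d = 0 in → contributes +12.01 in⁴
  top flange (beyond web): d = 3.05 in → contributes +7.401 in⁴
  bottom flange (beyond web): d = -3.05 in → contributes +7.401 in⁴
Total I = 26.82 in⁴.
Radius of gyration: k = √(I/A) = √(26.82 / 5.11) = 2.291 in.

k_x ≈ 2.3 in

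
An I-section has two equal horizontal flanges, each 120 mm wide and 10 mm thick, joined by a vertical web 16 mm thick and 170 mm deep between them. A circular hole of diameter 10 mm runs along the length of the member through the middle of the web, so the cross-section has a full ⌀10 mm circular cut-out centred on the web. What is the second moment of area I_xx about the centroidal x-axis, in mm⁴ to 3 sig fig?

Break the section into simple shapes (no overlaps), measuring from the bottom-left corner of the bounding box.
Bottom flange: 120 × 10, A = 1 200 mm², y = 5 mm, Ī = 10 000 mm⁴.
Web: 16 × 170, A = 2 720 mm², y = 95 mm, Ī = 6 550 667 mm⁴.
Top flange: 120 × 10, A = 1 200 mm², y = 185 mm, Ī = 10 000 mm⁴.
Hole (subtracted): ⌀10, A = 78.54 mm², y = 95 mm, Ī = 490.87 mm⁴.
By symmetry the centroid is at mid-height, ȳ = 95 mm.
Transfer each piece to the centroidal x-axis using Ī + A·d² with d = y − 95:
  bottom flange: d = -90 mm → contributes +9 730 000 mm⁴
  web: d = 0 mm → contributes +6 550 667 mm⁴
  top flange: d = 90 mm → contributes +9 730 000 mm⁴
  hole: d = 0 mm → contributes −490.87 mm⁴
Total I = 26 010 176 mm⁴.

I_xx ≈ 2.60 × 10⁷ mm⁴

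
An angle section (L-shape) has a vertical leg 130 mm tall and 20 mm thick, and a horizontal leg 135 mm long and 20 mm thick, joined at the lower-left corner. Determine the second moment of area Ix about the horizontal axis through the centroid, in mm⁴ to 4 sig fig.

Ix ≈ 7.430 × 10⁶ mm⁴

Split into non-overlapping primitives; take the origin at the lower-left of the bounding box.
Vertical leg: 20 × 130, A = 2 600 mm², y = 65 mm, Ī = 3 661 667 mm⁴.
Horizontal leg (remainder): 115 × 20, A = 2 300 mm², y = 10 mm, Ī = 76666.7 mm⁴.
Centroid: ȳ = ΣA·y / ΣA = 39.1837 mm.
Transfer each piece to the horizontal axis through the centroid using Ī + A·d² with d = y − 39.1837:
  vertical leg: d = 25.8163 mm → contributes +5 394 522 mm⁴
  horizontal leg (remainder): d = -29.1837 mm → contributes +2 035 546 mm⁴
Total I = 7 430 068 mm⁴.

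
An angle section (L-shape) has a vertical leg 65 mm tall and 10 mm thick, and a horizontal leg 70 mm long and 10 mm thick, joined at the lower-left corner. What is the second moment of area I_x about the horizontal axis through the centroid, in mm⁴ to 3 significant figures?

Split into non-overlapping primitives; take the origin at the lower-left of the bounding box.
Vertical leg: 10 × 65, A = 650 mm², y = 32.5 mm, Ī = 228 854 mm⁴.
Horizontal leg (remainder): 60 × 10, A = 600 mm², y = 5 mm, Ī = 5 000 mm⁴.
Centroid: ȳ = ΣA·y / ΣA = 19.3 mm.
Transfer each piece to the horizontal axis through the centroid using Ī + A·d² with d = y − 19.3:
  vertical leg: d = 13.2 mm → contributes +342 110 mm⁴
  horizontal leg (remainder): d = -14.3 mm → contributes +127 694 mm⁴
Total I = 469 804 mm⁴.

I_x ≈ 4.70 × 10⁵ mm⁴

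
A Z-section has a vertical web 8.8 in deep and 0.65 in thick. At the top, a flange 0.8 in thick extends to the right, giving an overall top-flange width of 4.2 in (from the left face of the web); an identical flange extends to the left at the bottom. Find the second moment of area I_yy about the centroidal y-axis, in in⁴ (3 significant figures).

I_yy ≈ 31.2 in⁴

Break the section into simple shapes (no overlaps), measuring from the bottom-left corner of the bounding box.
Web: 0.65 × 8.8, A = 5.72 in², x = 3.875 in, Ī = 0.20139 in⁴.
Top flange (beyond web): 3.55 × 0.8, A = 2.84 in², x = 5.975 in, Ī = 2.9826 in⁴.
Bottom flange (beyond web): 3.55 × 0.8, A = 2.84 in², x = 1.775 in, Ī = 2.9826 in⁴.
Centroid: x̄ = ΣA·x / ΣA = 3.875 in.
Transfer each piece to the centroidal y-axis using Ī + A·d² with d = x − 3.875:
  web: d = 0 in → contributes +0.20139 in⁴
  top flange (beyond web): d = 2.1 in → contributes +15.507 in⁴
  bottom flange (beyond web): d = -2.1 in → contributes +15.507 in⁴
Total I = 31.215 in⁴.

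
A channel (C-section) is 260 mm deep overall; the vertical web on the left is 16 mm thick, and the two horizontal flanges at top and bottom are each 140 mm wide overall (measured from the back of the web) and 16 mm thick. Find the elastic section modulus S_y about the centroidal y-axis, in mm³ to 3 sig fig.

S_y ≈ 1.55 × 10⁵ mm³

Treat the section as a set of non-overlapping primitives; coordinates are from the bounding-box lower-left.
Web: 16 × 260, A = 4 160 mm², x = 8 mm, Ī = 88 747 mm⁴.
Top flange (beyond web): 124 × 16, A = 1 984 mm², x = 78 mm, Ī = 2 542 165 mm⁴.
Bottom flange (beyond web): 124 × 16, A = 1 984 mm², x = 78 mm, Ī = 2 542 165 mm⁴.
Centroid: x̄ = ΣA·x / ΣA = 42.173 mm.
Transfer each piece to the centroidal y-axis using Ī + A·d² with d = x − 42.173:
  web: d = -34.173 mm → contributes +4 946 834 mm⁴
  top flange (beyond web): d = 35.827 mm → contributes +5 088 744 mm⁴
  bottom flange (beyond web): d = 35.827 mm → contributes +5 088 744 mm⁴
Total I = 15 124 321 mm⁴.
Extreme fibre distance c = 97.827 mm; S = I/c = 154 603 mm³.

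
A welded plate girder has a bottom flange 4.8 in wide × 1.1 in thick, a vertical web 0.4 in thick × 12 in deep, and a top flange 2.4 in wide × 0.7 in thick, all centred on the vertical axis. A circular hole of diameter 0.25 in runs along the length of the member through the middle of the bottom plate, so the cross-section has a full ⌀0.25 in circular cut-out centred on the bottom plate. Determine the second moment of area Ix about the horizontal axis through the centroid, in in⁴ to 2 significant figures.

Decompose the section into non-overlapping parts with the origin at the bottom-left of its bounding rectangle.
Bottom plate: 4.8 × 1.1, A = 5.28 in², y = 0.55 in, Ī = 0.5324 in⁴.
Web plate: 0.4 × 12, A = 4.8 in², y = 7.1 in, Ī = 57.6 in⁴.
Top plate: 2.4 × 0.7, A = 1.68 in², y = 13.45 in, Ī = 0.0686 in⁴.
Hole (subtracted): ⌀0.25, A = 0.04909 in², y = 0.55 in, Ī = 0.0001917 in⁴.
Centroid: ȳ = ΣA·y / ΣA = 5.085 in.
Transfer each piece to the horizontal axis through the centroid using Ī + A·d² with d = y − 5.085:
  bottom plate: d = -4.535 in → contributes +109.1 in⁴
  web plate: d = 2.015 in → contributes +77.08 in⁴
  top plate: d = 8.365 in → contributes +117.6 in⁴
  hole: d = -4.535 in → contributes −1.01 in⁴
Total I = 302.8 in⁴.

Ix ≈ 300 in⁴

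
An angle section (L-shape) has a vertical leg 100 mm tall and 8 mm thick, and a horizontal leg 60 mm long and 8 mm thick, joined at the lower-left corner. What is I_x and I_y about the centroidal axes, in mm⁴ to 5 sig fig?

Decompose the section into non-overlapping parts with the origin at the bottom-left of its bounding rectangle.
Vertical leg: 8 × 100, A = 800 mm², y = 50 mm, Ī = 666666.7 mm⁴.
Horizontal leg (remainder): 52 × 8, A = 416 mm², y = 4 mm, Ī = 2218.667 mm⁴.
Centroid: ȳ = ΣA·y / ΣA = 34.26316 mm.
Transfer each piece to the centroidal x-axis using Ī + A·d² with d = y − 34.26316:
  vertical leg: d = 15.73684 mm → contributes +864785.2 mm⁴
  horizontal leg (remainder): d = -30.26316 mm → contributes +383215.9 mm⁴
Total I = 1 248 001 mm⁴.
For the y-axis: x̄ = 14.26316 mm.
Repeating about the centroidal y-axis gives I_y = 344321.1 mm⁴.

I_x ≈ 1.2480 × 10⁶ mm⁴, I_y ≈ 3.4432 × 10⁵ mm⁴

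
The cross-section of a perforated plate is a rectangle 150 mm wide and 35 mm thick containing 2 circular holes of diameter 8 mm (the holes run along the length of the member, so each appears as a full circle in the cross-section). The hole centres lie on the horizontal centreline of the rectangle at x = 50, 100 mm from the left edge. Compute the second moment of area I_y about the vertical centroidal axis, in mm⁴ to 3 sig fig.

I_y ≈ 9.78 × 10⁶ mm⁴

Split into non-overlapping primitives; take the origin at the lower-left of the bounding box.
Plate: 150 × 35, A = 5 250 mm², x = 75 mm, Ī = 9 843 750 mm⁴.
Hole 1 (subtracted): ⌀8, A = 50.265 mm², x = 50 mm, Ī = 201.06 mm⁴.
Hole 2 (subtracted): ⌀8, A = 50.265 mm², x = 100 mm, Ī = 201.06 mm⁴.
By symmetry the centroid is at mid-width, x̄ = 75 mm.
Transfer each piece to the vertical centroidal axis using Ī + A·d² with d = x − 75:
  plate: d = 0 mm → contributes +9 843 750 mm⁴
  hole 1: d = -25 mm → contributes −31 617 mm⁴
  hole 2: d = 25 mm → contributes −31 617 mm⁴
Total I = 9 780 516 mm⁴.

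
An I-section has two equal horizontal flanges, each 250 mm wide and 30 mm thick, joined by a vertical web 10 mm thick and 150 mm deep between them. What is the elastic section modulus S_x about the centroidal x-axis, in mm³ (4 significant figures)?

Treat the section as a set of non-overlapping primitives; coordinates are from the bounding-box lower-left.
Bottom flange: 250 × 30, A = 7 500 mm², y = 15 mm, Ī = 562 500 mm⁴.
Web: 10 × 150, A = 1 500 mm², y = 105 mm, Ī = 2 812 500 mm⁴.
Top flange: 250 × 30, A = 7 500 mm², y = 195 mm, Ī = 562 500 mm⁴.
By symmetry the centroid is at mid-height, ȳ = 105 mm.
Transfer each piece to the centroidal x-axis using Ī + A·d² with d = y − 105:
  bottom flange: d = -90 mm → contributes +61 312 500 mm⁴
  web: d = 0 mm → contributes +2 812 500 mm⁴
  top flange: d = 90 mm → contributes +61 312 500 mm⁴
Total I = 125 437 500 mm⁴.
Extreme fibre distance c = 105 mm; S = I/c = 1 194 643 mm³.

S_x ≈ 1.195 × 10⁶ mm³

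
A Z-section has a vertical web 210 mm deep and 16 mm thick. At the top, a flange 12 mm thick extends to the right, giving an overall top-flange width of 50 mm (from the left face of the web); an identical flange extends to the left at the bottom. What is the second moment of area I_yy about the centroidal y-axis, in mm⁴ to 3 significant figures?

Split into non-overlapping primitives; take the origin at the lower-left of the bounding box.
Web: 16 × 210, A = 3 360 mm², x = 42 mm, Ī = 71 680 mm⁴.
Top flange (beyond web): 34 × 12, A = 408 mm², x = 67 mm, Ī = 39 304 mm⁴.
Bottom flange (beyond web): 34 × 12, A = 408 mm², x = 17 mm, Ī = 39 304 mm⁴.
Centroid: x̄ = ΣA·x / ΣA = 42 mm.
Transfer each piece to the centroidal y-axis using Ī + A·d² with d = x − 42:
  web: d = 0 mm → contributes +71 680 mm⁴
  top flange (beyond web): d = 25 mm → contributes +294 304 mm⁴
  bottom flange (beyond web): d = -25 mm → contributes +294 304 mm⁴
Total I = 660 288 mm⁴.

I_yy ≈ 6.60 × 10⁵ mm⁴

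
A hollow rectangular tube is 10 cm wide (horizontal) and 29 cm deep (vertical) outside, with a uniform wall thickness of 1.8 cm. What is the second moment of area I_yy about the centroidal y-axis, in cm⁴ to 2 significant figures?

Split into non-overlapping primitives; take the origin at the lower-left of the bounding box.
Outer rectangle: 10 × 29, A = 290 cm², x = 5 cm, Ī = 2 417 cm⁴.
Inner void (subtracted): 6.4 × 25.4, A = 162.6 cm², x = 5 cm, Ī = 554.9 cm⁴.
By symmetry the centroid is at mid-width, x̄ = 5 cm.
All pieces are centred on the centroidal y-axis, so I = ΣĪ (holes subtracted) = 1 862 cm⁴.

I_yy ≈ 1900 cm⁴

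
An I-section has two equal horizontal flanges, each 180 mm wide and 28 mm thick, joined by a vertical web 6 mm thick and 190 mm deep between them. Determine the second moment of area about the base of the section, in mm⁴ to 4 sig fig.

Treat the section as a set of non-overlapping primitives; coordinates are from the bounding-box lower-left.
Bottom flange: 180 × 28, A = 5 040 mm², y = 14 mm, Ī = 329 280 mm⁴.
Web: 6 × 190, A = 1 140 mm², y = 123 mm, Ī = 3 429 500 mm⁴.
Top flange: 180 × 28, A = 5 040 mm², y = 232 mm, Ī = 329 280 mm⁴.
Transfer each piece to the bottom edge using Ī + A·d² with d = y − 0:
  bottom flange: d = 14 mm → contributes +1 317 120 mm⁴
  web: d = 123 mm → contributes +20 676 560 mm⁴
  top flange: d = 232 mm → contributes +271 602 240 mm⁴
Total I = 293 595 920 mm⁴.

I_base ≈ 2.936 × 10⁸ mm⁴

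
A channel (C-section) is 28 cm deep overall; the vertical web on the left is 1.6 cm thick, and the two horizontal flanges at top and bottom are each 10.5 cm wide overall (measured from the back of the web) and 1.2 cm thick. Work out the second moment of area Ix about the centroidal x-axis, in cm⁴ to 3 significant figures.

Ix ≈ 6760 cm⁴

Decompose the section into non-overlapping parts with the origin at the bottom-left of its bounding rectangle.
Web: 1.6 × 28, A = 44.8 cm², y = 14 cm, Ī = 2926.9 cm⁴.
Top flange (beyond web): 8.9 × 1.2, A = 10.68 cm², y = 27.4 cm, Ī = 1.2816 cm⁴.
Bottom flange (beyond web): 8.9 × 1.2, A = 10.68 cm², y = 0.6 cm, Ī = 1.2816 cm⁴.
By symmetry the centroid is at mid-height, ȳ = 14 cm.
Transfer each piece to the centroidal x-axis using Ī + A·d² with d = y − 14:
  web: d = 0 cm → contributes +2926.9 cm⁴
  top flange (beyond web): d = 13.4 cm → contributes +1 919 cm⁴
  bottom flange (beyond web): d = -13.4 cm → contributes +1 919 cm⁴
Total I = 6764.9 cm⁴.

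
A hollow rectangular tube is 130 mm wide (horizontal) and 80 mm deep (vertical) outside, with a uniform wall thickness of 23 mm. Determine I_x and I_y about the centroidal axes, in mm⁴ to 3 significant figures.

Decompose the section into non-overlapping parts with the origin at the bottom-left of its bounding rectangle.
Outer rectangle: 130 × 80, A = 10 400 mm², y = 40 mm, Ī = 5 546 667 mm⁴.
Inner void (subtracted): 84 × 34, A = 2 856 mm², y = 40 mm, Ī = 275 128 mm⁴.
By symmetry the centroid is at mid-height, ȳ = 40 mm.
All pieces are centred on the centroidal x-axis, so I = ΣĪ (holes subtracted) = 5 271 539 mm⁴.
Repeating about the centroidal y-axis gives I_y = 12 967 339 mm⁴.

I_x ≈ 5.27 × 10⁶ mm⁴, I_y ≈ 1.30 × 10⁷ mm⁴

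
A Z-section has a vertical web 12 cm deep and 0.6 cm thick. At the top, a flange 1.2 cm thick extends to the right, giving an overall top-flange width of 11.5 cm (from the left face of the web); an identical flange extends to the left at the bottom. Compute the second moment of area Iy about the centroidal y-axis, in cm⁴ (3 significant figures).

Split into non-overlapping primitives; take the origin at the lower-left of the bounding box.
Web: 0.6 × 12, A = 7.2 cm², x = 11.2 cm, Ī = 0.216 cm⁴.
Top flange (beyond web): 10.9 × 1.2, A = 13.08 cm², x = 16.95 cm, Ī = 129.5 cm⁴.
Bottom flange (beyond web): 10.9 × 1.2, A = 13.08 cm², x = 5.45 cm, Ī = 129.5 cm⁴.
Centroid: x̄ = ΣA·x / ΣA = 11.2 cm.
Transfer each piece to the centroidal y-axis using Ī + A·d² with d = x − 11.2:
  web: d = 0 cm → contributes +0.216 cm⁴
  top flange (beyond web): d = 5.75 cm → contributes +561.96 cm⁴
  bottom flange (beyond web): d = -5.75 cm → contributes +561.96 cm⁴
Total I = 1124.1 cm⁴.

Iy ≈ 1120 cm⁴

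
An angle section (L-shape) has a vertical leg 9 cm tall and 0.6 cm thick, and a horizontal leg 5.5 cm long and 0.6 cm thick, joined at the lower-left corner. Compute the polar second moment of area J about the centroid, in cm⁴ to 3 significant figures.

Break the section into simple shapes (no overlaps), measuring from the bottom-left corner of the bounding box.
Vertical leg: 0.6 × 9, A = 5.4 cm², y = 4.5 cm, Ī = 36.45 cm⁴.
Horizontal leg (remainder): 4.9 × 0.6, A = 2.94 cm², y = 0.3 cm, Ī = 0.0882 cm⁴.
Centroid: ȳ = ΣA·y / ΣA = 3.0194 cm.
Transfer each piece to the centroidal x-axis using Ī + A·d² with d = y − 3.0194:
  vertical leg: d = 1.4806 cm → contributes +48.287 cm⁴
  horizontal leg (remainder): d = -2.7194 cm → contributes +21.83 cm⁴
Total I = 70.118 cm⁴.
For the y-axis: x̄ = 1.2694 cm.
Repeating about the centroidal y-axis gives I_y = 20.44 cm⁴.
Polar second moment: J = I_x + I_y = 90.558 cm⁴.

J ≈ 90.6 cm⁴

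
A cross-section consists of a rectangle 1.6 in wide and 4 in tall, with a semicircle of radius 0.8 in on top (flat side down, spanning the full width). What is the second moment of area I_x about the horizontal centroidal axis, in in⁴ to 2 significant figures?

I_x ≈ 13 in⁴

Split into non-overlapping primitives; take the origin at the lower-left of the bounding box.
Rectangular body: 1.6 × 4, A = 6.4 in², y = 2 in, Ī = 8.533 in⁴.
Semicircular cap: semicircle r = 0.8, A = 1.005 in², y = 4.34 in, Ī = 0.04496 in⁴.
Centroid: ȳ = ΣA·y / ΣA = 2.318 in.
Transfer each piece to the horizontal centroidal axis using Ī + A·d² with d = y − 2.318:
  rectangular body: d = -0.3176 in → contributes +9.179 in⁴
  semicircular cap: d = 2.022 in → contributes +4.155 in⁴
Total I = 13.33 in⁴.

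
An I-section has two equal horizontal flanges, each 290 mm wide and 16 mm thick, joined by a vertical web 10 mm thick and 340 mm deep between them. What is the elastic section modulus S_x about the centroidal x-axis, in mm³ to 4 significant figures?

S_x ≈ 1.758 × 10⁶ mm³

Decompose the section into non-overlapping parts with the origin at the bottom-left of its bounding rectangle.
Bottom flange: 290 × 16, A = 4 640 mm², y = 8 mm, Ī = 98986.7 mm⁴.
Web: 10 × 340, A = 3 400 mm², y = 186 mm, Ī = 32 753 333 mm⁴.
Top flange: 290 × 16, A = 4 640 mm², y = 364 mm, Ī = 98986.7 mm⁴.
By symmetry the centroid is at mid-height, ȳ = 186 mm.
Transfer each piece to the centroidal x-axis using Ī + A·d² with d = y − 186:
  bottom flange: d = -178 mm → contributes +147 112 747 mm⁴
  web: d = 0 mm → contributes +32 753 333 mm⁴
  top flange: d = 178 mm → contributes +147 112 747 mm⁴
Total I = 326 978 827 mm⁴.
Extreme fibre distance c = 186 mm; S = I/c = 1 757 951 mm³.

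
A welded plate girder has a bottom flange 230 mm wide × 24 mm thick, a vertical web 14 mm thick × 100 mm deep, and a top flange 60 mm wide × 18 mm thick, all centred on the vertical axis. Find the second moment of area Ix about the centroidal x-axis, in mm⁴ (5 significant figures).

Ix ≈ 1.6742 × 10⁷ mm⁴

Break the section into simple shapes (no overlaps), measuring from the bottom-left corner of the bounding box.
Bottom plate: 230 × 24, A = 5 520 mm², y = 12 mm, Ī = 264 960 mm⁴.
Web plate: 14 × 100, A = 1 400 mm², y = 74 mm, Ī = 1 166 667 mm⁴.
Top plate: 60 × 18, A = 1 080 mm², y = 133 mm, Ī = 29 160 mm⁴.
Centroid: ȳ = ΣA·y / ΣA = 39.185 mm.
Transfer each piece to the centroidal x-axis using Ī + A·d² with d = y − 39.185:
  bottom plate: d = -27.185 mm → contributes +4 344 374 mm⁴
  web plate: d = 34.815 mm → contributes +2 863 585 mm⁴
  top plate: d = 93.815 mm → contributes +9 534 515 mm⁴
Total I = 16 742 473 mm⁴.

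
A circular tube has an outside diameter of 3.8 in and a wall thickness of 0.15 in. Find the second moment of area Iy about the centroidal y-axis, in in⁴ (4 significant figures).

Break the section into simple shapes (no overlaps), measuring from the bottom-left corner of the bounding box.
Outer circle: ⌀3.8, A = 11.3411 in², x = 1.9 in, Ī = 10.2354 in⁴.
Bore (subtracted): ⌀3.5, A = 9.62113 in², x = 1.9 in, Ī = 7.36618 in⁴.
By symmetry the centroid is at mid-width, x̄ = 1.9 in.
All pieces are centred on the centroidal y-axis, so I = ΣĪ (holes subtracted) = 2.86921 in⁴.

Iy ≈ 2.869 in⁴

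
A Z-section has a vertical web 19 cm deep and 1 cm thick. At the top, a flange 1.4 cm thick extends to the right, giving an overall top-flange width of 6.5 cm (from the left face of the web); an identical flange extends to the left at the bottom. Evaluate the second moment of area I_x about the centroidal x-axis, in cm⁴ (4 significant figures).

Split into non-overlapping primitives; take the origin at the lower-left of the bounding box.
Web: 1 × 19, A = 19 cm², y = 9.5 cm, Ī = 571.583 cm⁴.
Top flange (beyond web): 5.5 × 1.4, A = 7.7 cm², y = 18.3 cm, Ī = 1.25767 cm⁴.
Bottom flange (beyond web): 5.5 × 1.4, A = 7.7 cm², y = 0.7 cm, Ī = 1.25767 cm⁴.
Centroid: ȳ = ΣA·y / ΣA = 9.5 cm.
Transfer each piece to the centroidal x-axis using Ī + A·d² with d = y − 9.5:
  web: d = 0 cm → contributes +571.583 cm⁴
  top flange (beyond web): d = 8.8 cm → contributes +597.546 cm⁴
  bottom flange (beyond web): d = -8.8 cm → contributes +597.546 cm⁴
Total I = 1766.67 cm⁴.

I_x ≈ 1767 cm⁴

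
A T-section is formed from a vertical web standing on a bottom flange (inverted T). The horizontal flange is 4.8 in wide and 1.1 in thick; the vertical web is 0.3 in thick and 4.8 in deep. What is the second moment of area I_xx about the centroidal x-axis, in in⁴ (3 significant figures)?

Break the section into simple shapes (no overlaps), measuring from the bottom-left corner of the bounding box.
Flange: 4.8 × 1.1, A = 5.28 in², y = 0.55 in, Ī = 0.5324 in⁴.
Web: 0.3 × 4.8, A = 1.44 in², y = 3.5 in, Ī = 2.7648 in⁴.
Centroid: ȳ = ΣA·y / ΣA = 1.1821 in.
Transfer each piece to the centroidal x-axis using Ī + A·d² with d = y − 1.1821:
  flange: d = -0.63214 in → contributes +2.6423 in⁴
  web: d = 2.3179 in → contributes +10.501 in⁴
Total I = 13.143 in⁴.

I_xx ≈ 13.1 in⁴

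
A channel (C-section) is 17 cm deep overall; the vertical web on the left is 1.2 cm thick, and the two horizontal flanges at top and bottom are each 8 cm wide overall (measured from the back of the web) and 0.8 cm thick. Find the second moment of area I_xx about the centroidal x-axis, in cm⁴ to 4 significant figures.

Treat the section as a set of non-overlapping primitives; coordinates are from the bounding-box lower-left.
Web: 1.2 × 17, A = 20.4 cm², y = 8.5 cm, Ī = 491.3 cm⁴.
Top flange (beyond web): 6.8 × 0.8, A = 5.44 cm², y = 16.6 cm, Ī = 0.290133 cm⁴.
Bottom flange (beyond web): 6.8 × 0.8, A = 5.44 cm², y = 0.4 cm, Ī = 0.290133 cm⁴.
By symmetry the centroid is at mid-height, ȳ = 8.5 cm.
Transfer each piece to the centroidal x-axis using Ī + A·d² with d = y − 8.5:
  web: d = 0 cm → contributes +491.3 cm⁴
  top flange (beyond web): d = 8.1 cm → contributes +357.209 cm⁴
  bottom flange (beyond web): d = -8.1 cm → contributes +357.209 cm⁴
Total I = 1205.72 cm⁴.

I_xx ≈ 1206 cm⁴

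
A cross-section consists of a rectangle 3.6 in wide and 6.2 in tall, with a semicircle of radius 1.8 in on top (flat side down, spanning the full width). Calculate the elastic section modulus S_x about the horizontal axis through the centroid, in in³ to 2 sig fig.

Decompose the section into non-overlapping parts with the origin at the bottom-left of its bounding rectangle.
Rectangular body: 3.6 × 6.2, A = 22.32 in², y = 3.1 in, Ī = 71.5 in⁴.
Semicircular cap: semicircle r = 1.8, A = 5.089 in², y = 6.964 in, Ī = 1.152 in⁴.
Centroid: ȳ = ΣA·y / ΣA = 3.817 in.
Transfer each piece to the horizontal axis through the centroid using Ī + A·d² with d = y − 3.817:
  rectangular body: d = -0.7175 in → contributes +82.99 in⁴
  semicircular cap: d = 3.146 in → contributes +51.54 in⁴
Total I = 134.5 in⁴.
Extreme fibre distance c = 4.183 in; S = I/c = 32.16 in³.

S_x ≈ 32 in³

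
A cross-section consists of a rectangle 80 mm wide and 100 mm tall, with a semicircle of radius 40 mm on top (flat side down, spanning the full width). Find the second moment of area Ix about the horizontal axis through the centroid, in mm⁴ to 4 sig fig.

Decompose the section into non-overlapping parts with the origin at the bottom-left of its bounding rectangle.
Rectangular body: 80 × 100, A = 8 000 mm², y = 50 mm, Ī = 6 666 667 mm⁴.
Semicircular cap: semicircle r = 40, A = 2513.27 mm², y = 116.977 mm, Ī = 280 978 mm⁴.
Centroid: ȳ = ΣA·y / ΣA = 66.0112 mm.
Transfer each piece to the horizontal axis through the centroid using Ī + A·d² with d = y − 66.0112:
  rectangular body: d = -16.0112 mm → contributes +8 717 541 mm⁴
  semicircular cap: d = 50.9653 mm → contributes +6 809 113 mm⁴
Total I = 15 526 653 mm⁴.

Ix ≈ 1.553 × 10⁷ mm⁴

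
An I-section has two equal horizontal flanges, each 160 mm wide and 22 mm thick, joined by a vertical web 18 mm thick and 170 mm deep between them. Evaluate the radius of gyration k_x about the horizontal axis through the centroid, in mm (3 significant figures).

k_x ≈ 84.7 mm

Treat the section as a set of non-overlapping primitives; coordinates are from the bounding-box lower-left.
Bottom flange: 160 × 22, A = 3 520 mm², y = 11 mm, Ī = 141 973 mm⁴.
Web: 18 × 170, A = 3 060 mm², y = 107 mm, Ī = 7 369 500 mm⁴.
Top flange: 160 × 22, A = 3 520 mm², y = 203 mm, Ī = 141 973 mm⁴.
By symmetry the centroid is at mid-height, ȳ = 107 mm.
Transfer each piece to the horizontal axis through the centroid using Ī + A·d² with d = y − 107:
  bottom flange: d = -96 mm → contributes +32 582 293 mm⁴
  web: d = 0 mm → contributes +7 369 500 mm⁴
  top flange: d = 96 mm → contributes +32 582 293 mm⁴
Total I = 72 534 087 mm⁴.
Radius of gyration: k = √(I/A) = √(72 534 087 / 10 100) = 84.744 mm.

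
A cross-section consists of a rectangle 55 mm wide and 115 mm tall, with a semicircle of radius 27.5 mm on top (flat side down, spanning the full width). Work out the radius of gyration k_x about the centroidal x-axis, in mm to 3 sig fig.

k_x ≈ 39.7 mm

Decompose the section into non-overlapping parts with the origin at the bottom-left of its bounding rectangle.
Rectangular body: 55 × 115, A = 6 325 mm², y = 57.5 mm, Ī = 6 970 677 mm⁴.
Semicircular cap: semicircle r = 27.5, A = 1187.9 mm², y = 126.67 mm, Ī = 62 772 mm⁴.
Centroid: ȳ = ΣA·y / ΣA = 68.437 mm.
Transfer each piece to the centroidal x-axis using Ī + A·d² with d = y − 68.437:
  rectangular body: d = -10.937 mm → contributes +7 727 278 mm⁴
  semicircular cap: d = 58.234 mm → contributes +4 091 259 mm⁴
Total I = 11 818 537 mm⁴.
Radius of gyration: k = √(I/A) = √(11 818 537 / 7512.9) = 39.662 mm.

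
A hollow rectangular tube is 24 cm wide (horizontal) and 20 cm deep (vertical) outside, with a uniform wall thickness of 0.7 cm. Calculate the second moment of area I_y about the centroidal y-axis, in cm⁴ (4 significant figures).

I_y ≈ 5148 cm⁴

Split into non-overlapping primitives; take the origin at the lower-left of the bounding box.
Outer rectangle: 24 × 20, A = 480 cm², x = 12 cm, Ī = 23 040 cm⁴.
Inner void (subtracted): 22.6 × 18.6, A = 420.36 cm², x = 12 cm, Ī = 17891.9 cm⁴.
By symmetry the centroid is at mid-width, x̄ = 12 cm.
All pieces are centred on the centroidal y-axis, so I = ΣĪ (holes subtracted) = 5148.08 cm⁴.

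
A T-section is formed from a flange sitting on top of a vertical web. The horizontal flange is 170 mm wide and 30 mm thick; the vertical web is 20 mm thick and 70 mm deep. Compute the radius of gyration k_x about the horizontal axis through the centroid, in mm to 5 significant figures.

Split into non-overlapping primitives; take the origin at the lower-left of the bounding box.
Flange: 170 × 30, A = 5 100 mm², y = 85 mm, Ī = 382 500 mm⁴.
Web: 20 × 70, A = 1 400 mm², y = 35 mm, Ī = 571666.7 mm⁴.
Centroid: ȳ = ΣA·y / ΣA = 74.23077 mm.
Transfer each piece to the horizontal axis through the centroid using Ī + A·d² with d = y − 74.23077:
  flange: d = 10.76923 mm → contributes +973979.3 mm⁴
  web: d = -39.23077 mm → contributes +2 726 341 mm⁴
Total I = 3 700 321 mm⁴.
Radius of gyration: k = √(I/A) = √(3 700 321 / 6 500) = 23.85959 mm.

k_x ≈ 23.860 mm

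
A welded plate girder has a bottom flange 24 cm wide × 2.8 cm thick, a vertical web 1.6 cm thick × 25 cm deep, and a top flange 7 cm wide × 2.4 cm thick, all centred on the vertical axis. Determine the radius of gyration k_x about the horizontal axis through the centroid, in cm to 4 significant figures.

k_x ≈ 10.73 cm

Decompose the section into non-overlapping parts with the origin at the bottom-left of its bounding rectangle.
Bottom plate: 24 × 2.8, A = 67.2 cm², y = 1.4 cm, Ī = 43.904 cm⁴.
Web plate: 1.6 × 25, A = 40 cm², y = 15.3 cm, Ī = 2083.33 cm⁴.
Top plate: 7 × 2.4, A = 16.8 cm², y = 29 cm, Ī = 8.064 cm⁴.
Centroid: ȳ = ΣA·y / ΣA = 9.62323 cm.
Transfer each piece to the horizontal axis through the centroid using Ī + A·d² with d = y − 9.62323:
  bottom plate: d = -8.22323 cm → contributes +4588.06 cm⁴
  web plate: d = 5.67677 cm → contributes +3372.36 cm⁴
  top plate: d = 19.3768 cm → contributes +6315.78 cm⁴
Total I = 14276.2 cm⁴.
Radius of gyration: k = √(I/A) = √(14276.2 / 124) = 10.7299 cm.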